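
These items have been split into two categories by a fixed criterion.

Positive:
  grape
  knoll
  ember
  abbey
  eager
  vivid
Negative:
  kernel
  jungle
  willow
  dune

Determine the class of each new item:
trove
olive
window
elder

Positive, Positive, Negative, Positive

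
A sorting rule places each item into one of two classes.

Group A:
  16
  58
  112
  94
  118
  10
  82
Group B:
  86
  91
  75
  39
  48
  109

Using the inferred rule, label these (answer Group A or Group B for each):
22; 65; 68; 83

Group A, Group B, Group B, Group B

The classifier is using: ≡ 4 (mod 6).
22 → 22 mod 6 = 4 → Group A. 65 → 65 mod 6 = 5 → Group B. 68 → 68 mod 6 = 2 → Group B. 83 → 83 mod 6 = 5 → Group B.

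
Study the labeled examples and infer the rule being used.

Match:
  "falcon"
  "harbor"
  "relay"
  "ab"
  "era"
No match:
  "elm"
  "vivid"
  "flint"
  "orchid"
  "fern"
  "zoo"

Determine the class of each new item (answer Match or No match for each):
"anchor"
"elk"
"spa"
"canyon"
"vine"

Match, No match, Match, Match, No match

Comparing the two groups points to one rule — contains 'a'.
"anchor" — has 'a', hence Match. "elk" — no 'a', hence No match. "spa" — has 'a', hence Match. "canyon" — has 'a', hence Match. "vine" — no 'a', hence No match.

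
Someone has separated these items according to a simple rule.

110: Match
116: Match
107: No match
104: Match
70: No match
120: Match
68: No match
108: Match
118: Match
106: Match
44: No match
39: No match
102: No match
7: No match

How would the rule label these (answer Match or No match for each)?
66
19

No match, No match

Rule: even AND at least 104. This holds for each 'Match' example and fails for each 'No match' one.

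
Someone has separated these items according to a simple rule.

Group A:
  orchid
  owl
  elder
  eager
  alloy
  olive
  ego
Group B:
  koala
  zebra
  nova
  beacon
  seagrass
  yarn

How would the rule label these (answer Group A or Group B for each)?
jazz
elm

Group B, Group A

The distinguishing property — starts with a vowel — holds for all the 'Group A' cases and none of the 'Group B' cases.
Group B: jazz, since starts with 'j'.
Group A: elm, since starts with 'e'.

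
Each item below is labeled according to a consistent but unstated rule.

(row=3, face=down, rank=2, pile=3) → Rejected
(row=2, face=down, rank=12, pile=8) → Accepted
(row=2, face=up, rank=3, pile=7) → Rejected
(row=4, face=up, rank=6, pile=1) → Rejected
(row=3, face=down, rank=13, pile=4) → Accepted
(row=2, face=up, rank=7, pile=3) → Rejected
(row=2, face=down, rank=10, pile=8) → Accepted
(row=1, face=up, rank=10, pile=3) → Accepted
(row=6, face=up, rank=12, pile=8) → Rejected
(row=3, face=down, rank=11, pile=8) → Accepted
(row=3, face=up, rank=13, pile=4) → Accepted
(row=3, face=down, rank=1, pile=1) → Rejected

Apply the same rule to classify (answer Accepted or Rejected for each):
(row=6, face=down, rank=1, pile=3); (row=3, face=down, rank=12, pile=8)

Rejected, Accepted

A rule that fits every label: rank ≥ 10 AND row ≤ 3 — true of each 'Accepted' example, false of each 'Rejected' one.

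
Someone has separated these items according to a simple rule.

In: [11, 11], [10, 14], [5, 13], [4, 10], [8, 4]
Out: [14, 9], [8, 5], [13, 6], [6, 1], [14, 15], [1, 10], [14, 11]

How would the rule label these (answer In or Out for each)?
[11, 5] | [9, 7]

All 'In' examples share one property — sum is even — and every 'Out' example lacks it.

In, In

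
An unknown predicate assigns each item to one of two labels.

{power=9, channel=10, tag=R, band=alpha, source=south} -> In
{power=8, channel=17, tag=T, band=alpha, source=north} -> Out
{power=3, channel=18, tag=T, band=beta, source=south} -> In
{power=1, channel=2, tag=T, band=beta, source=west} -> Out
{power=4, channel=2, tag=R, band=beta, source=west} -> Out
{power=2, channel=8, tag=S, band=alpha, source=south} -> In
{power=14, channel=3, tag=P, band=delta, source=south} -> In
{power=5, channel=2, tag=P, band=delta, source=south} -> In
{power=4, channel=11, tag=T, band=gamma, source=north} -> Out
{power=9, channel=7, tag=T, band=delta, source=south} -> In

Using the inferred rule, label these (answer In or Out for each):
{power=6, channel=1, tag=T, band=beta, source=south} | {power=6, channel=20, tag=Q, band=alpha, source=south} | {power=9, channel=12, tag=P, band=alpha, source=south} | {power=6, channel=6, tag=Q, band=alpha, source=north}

In, In, In, Out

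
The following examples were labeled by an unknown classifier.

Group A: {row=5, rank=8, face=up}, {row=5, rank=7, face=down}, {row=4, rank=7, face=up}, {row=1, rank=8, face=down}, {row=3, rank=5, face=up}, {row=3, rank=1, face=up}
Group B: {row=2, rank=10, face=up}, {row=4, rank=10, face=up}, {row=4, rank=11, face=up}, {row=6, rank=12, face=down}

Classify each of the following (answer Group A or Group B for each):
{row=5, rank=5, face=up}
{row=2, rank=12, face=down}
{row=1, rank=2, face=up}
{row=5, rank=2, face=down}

One predicate separates the groups cleanly: rank ≤ 8.
{row=5, rank=5, face=up}: rank = 5 — checks out, so Group A. {row=2, rank=12, face=down}: rank = 12 — does not fit, so Group B. {row=1, rank=2, face=up}: rank = 2 — checks out, so Group A. {row=5, rank=2, face=down}: rank = 2 — checks out, so Group A.

Group A, Group B, Group A, Group A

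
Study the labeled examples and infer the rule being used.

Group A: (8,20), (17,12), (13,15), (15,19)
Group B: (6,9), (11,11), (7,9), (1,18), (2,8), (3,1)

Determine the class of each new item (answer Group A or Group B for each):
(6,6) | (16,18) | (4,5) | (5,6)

Group B, Group A, Group B, Group B

The common property of the 'Group A' items is: sum ≥ 28. No 'Group B' item has it.
(6,6): Group B (6+6 = 12). (16,18): Group A (16+18 = 34). (4,5): Group B (4+5 = 9). (5,6): Group B (5+6 = 11).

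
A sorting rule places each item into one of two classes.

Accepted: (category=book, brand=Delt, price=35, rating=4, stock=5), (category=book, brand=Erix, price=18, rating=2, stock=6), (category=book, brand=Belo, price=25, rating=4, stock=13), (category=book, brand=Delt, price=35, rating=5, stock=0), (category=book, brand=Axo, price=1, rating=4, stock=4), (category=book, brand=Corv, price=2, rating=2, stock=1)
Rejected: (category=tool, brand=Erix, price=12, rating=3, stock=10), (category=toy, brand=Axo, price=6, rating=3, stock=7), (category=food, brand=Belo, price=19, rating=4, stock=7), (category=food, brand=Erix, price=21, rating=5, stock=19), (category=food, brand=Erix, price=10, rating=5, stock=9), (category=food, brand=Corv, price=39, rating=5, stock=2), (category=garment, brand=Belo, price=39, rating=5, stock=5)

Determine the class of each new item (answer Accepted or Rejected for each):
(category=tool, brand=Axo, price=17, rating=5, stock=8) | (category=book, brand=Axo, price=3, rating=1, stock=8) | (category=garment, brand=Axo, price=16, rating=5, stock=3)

Rejected, Accepted, Rejected

All 'Accepted' examples share one property — category is book — and every 'Rejected' example lacks it.
(category=tool, brand=Axo, price=17, rating=5, stock=8): Rejected (category is tool).
(category=book, brand=Axo, price=3, rating=1, stock=8): Accepted (category is book).
(category=garment, brand=Axo, price=16, rating=5, stock=3): Rejected (category is garment).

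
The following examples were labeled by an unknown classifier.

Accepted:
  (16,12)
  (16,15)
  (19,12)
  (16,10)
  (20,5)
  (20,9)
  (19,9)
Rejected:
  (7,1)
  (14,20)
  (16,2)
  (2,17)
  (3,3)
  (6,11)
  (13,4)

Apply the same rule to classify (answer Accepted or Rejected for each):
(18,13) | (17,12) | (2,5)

The simplest hypothesis consistent with all the labels is: first > second AND sum ≥ 19.
Accepted: (18,13), since 18 > 13, 18+13 = 31. Accepted: (17,12), since 17 > 12, 17+12 = 29. Rejected: (2,5), since 2 < 5, 2+5 = 7.

Accepted, Accepted, Rejected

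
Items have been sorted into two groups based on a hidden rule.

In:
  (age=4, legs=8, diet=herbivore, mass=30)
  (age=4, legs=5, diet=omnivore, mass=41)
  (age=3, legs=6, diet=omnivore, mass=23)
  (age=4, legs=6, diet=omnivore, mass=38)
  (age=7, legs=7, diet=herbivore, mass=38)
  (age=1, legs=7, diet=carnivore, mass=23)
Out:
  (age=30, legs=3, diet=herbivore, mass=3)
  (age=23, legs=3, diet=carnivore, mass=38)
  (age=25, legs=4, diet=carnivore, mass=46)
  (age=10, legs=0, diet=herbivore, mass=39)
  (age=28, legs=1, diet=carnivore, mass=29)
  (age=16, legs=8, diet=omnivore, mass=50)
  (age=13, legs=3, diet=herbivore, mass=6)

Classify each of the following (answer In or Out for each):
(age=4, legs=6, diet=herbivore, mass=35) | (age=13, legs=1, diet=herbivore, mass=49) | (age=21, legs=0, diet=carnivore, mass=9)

In, Out, Out

The classifier is using: age ≤ 7.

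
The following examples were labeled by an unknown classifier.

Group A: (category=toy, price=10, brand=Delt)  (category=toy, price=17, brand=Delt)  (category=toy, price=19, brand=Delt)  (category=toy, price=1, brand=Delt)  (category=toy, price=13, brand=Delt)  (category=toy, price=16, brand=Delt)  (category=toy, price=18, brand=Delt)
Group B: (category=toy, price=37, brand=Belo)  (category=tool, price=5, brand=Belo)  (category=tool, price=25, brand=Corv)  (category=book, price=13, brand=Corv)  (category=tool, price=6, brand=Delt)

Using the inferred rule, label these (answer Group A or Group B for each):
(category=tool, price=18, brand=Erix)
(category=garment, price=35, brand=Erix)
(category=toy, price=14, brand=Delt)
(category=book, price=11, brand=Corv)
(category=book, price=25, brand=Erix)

Group B, Group B, Group A, Group B, Group B

The classifier is using: brand is Delt AND category is toy.
(category=tool, price=18, brand=Erix) — brand is Erix, category is tool, hence Group B. (category=garment, price=35, brand=Erix) — brand is Erix, category is garment, hence Group B. (category=toy, price=14, brand=Delt) — brand is Delt, category is toy, hence Group A. (category=book, price=11, brand=Corv) — brand is Corv, category is book, hence Group B. (category=book, price=25, brand=Erix) — brand is Erix, category is book, hence Group B.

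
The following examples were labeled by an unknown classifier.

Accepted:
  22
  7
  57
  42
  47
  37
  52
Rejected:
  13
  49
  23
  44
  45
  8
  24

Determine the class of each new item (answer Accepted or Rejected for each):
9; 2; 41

The rule appears to be: ≡ 2 (mod 5).

Rejected, Accepted, Rejected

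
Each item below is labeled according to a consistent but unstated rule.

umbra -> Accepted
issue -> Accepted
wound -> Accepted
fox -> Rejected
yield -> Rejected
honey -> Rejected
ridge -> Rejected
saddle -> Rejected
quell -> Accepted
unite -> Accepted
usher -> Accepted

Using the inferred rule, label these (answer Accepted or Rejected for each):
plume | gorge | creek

Checking candidate rules against both groups, what survives is: contains 'u'.
Accepted: plume, since has 'u'.
Rejected: gorge, since no 'u'.
Rejected: creek, since no 'u'.

Accepted, Rejected, Rejected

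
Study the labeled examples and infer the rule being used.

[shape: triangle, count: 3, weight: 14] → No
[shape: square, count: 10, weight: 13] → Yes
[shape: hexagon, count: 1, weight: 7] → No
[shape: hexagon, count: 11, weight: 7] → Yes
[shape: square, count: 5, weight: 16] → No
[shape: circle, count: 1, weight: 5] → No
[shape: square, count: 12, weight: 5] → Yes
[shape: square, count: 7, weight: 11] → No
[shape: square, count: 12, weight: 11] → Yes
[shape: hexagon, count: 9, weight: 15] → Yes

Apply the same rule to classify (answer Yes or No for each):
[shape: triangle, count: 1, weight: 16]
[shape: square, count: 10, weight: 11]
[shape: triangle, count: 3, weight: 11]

No, Yes, No

The pattern is that an item is 'Yes' exactly when: count ≥ 9.
[shape: triangle, count: 1, weight: 16]: count = 1 — lacks this property, so No.
[shape: square, count: 10, weight: 11]: count = 10 — qualifies, so Yes.
[shape: triangle, count: 3, weight: 11]: count = 3 — lacks this property, so No.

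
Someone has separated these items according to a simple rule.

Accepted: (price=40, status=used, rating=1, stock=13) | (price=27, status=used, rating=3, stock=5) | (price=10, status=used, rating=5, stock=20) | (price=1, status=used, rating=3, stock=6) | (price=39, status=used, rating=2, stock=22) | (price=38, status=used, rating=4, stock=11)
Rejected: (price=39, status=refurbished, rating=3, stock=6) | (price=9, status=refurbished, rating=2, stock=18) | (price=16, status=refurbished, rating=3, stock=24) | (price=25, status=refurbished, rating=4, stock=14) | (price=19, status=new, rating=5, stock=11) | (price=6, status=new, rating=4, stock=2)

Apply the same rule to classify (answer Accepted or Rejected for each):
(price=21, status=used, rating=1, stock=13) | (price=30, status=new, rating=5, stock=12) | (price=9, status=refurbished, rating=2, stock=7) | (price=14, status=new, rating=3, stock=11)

Accepted, Rejected, Rejected, Rejected

The rule appears to be: status is used.
(price=21, status=used, rating=1, stock=13): Accepted (status is used). (price=30, status=new, rating=5, stock=12): Rejected (status is new). (price=9, status=refurbished, rating=2, stock=7): Rejected (status is refurbished). (price=14, status=new, rating=3, stock=11): Rejected (status is new).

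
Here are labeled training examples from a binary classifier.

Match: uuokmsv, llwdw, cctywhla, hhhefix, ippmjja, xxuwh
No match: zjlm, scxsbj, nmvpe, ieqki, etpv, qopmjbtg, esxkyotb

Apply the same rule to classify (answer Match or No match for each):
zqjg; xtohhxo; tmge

No match, Match, No match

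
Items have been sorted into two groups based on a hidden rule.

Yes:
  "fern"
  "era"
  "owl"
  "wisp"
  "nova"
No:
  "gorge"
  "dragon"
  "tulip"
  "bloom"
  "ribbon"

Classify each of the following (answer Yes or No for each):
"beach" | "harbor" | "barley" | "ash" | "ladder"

No, No, No, Yes, No

The distinguishing property — length ≤ 4 — holds for all the 'Yes' cases and none of the 'No' cases.
"beach": No (length 5).
"harbor": No (length 6).
"barley": No (length 6).
"ash": Yes (length 3).
"ladder": No (length 6).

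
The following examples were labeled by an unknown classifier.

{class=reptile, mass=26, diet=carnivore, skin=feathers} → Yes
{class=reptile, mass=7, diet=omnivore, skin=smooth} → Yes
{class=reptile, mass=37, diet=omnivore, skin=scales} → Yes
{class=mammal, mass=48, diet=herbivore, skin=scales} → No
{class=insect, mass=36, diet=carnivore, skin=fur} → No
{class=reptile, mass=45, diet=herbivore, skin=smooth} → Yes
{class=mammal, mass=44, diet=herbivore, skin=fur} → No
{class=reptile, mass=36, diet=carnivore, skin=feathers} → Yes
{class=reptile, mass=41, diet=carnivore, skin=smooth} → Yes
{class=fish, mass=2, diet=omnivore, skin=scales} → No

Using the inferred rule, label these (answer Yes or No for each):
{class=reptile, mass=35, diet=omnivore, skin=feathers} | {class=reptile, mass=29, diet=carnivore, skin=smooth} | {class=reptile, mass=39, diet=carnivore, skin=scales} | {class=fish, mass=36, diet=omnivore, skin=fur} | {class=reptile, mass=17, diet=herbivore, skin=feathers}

Comparing the two groups points to one rule — class is reptile.
{class=reptile, mass=35, diet=omnivore, skin=feathers}: Yes (class is reptile). {class=reptile, mass=29, diet=carnivore, skin=smooth}: Yes (class is reptile). {class=reptile, mass=39, diet=carnivore, skin=scales}: Yes (class is reptile). {class=fish, mass=36, diet=omnivore, skin=fur}: No (class is fish). {class=reptile, mass=17, diet=herbivore, skin=feathers}: Yes (class is reptile).

Yes, Yes, Yes, No, Yes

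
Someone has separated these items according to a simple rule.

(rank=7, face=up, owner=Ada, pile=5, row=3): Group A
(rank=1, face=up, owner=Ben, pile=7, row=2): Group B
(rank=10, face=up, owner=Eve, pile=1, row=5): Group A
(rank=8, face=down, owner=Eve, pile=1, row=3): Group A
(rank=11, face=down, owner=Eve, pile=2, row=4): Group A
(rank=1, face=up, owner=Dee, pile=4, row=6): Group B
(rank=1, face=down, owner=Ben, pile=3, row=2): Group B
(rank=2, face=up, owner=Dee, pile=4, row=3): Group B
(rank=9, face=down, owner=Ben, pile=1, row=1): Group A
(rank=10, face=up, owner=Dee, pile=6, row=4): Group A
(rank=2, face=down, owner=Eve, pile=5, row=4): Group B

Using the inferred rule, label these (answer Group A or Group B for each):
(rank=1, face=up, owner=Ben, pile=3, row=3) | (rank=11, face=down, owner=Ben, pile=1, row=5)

One predicate separates the groups cleanly: rank ≥ 7.
(rank=1, face=up, owner=Ben, pile=3, row=3) — rank = 1, hence Group B.
(rank=11, face=down, owner=Ben, pile=1, row=5) — rank = 11, hence Group A.

Group B, Group A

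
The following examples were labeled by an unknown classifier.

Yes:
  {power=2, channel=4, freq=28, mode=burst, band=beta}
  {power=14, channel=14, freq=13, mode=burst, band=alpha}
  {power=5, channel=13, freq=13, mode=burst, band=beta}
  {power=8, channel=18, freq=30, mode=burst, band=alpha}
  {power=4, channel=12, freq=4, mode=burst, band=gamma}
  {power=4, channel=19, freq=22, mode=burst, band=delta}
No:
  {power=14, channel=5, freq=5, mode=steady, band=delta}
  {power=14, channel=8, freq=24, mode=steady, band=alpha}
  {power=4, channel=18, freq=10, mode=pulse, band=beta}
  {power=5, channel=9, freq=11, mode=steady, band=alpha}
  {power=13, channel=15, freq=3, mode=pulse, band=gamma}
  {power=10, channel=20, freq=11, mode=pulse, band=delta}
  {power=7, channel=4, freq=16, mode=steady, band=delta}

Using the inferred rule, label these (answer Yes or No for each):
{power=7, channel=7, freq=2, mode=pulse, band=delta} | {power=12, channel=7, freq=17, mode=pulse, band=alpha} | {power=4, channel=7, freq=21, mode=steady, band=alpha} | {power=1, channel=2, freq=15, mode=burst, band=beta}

All 'Yes' examples share one property — mode is burst — and every 'No' example lacks it.
{power=7, channel=7, freq=2, mode=pulse, band=delta}: mode is pulse, doesn't match → No.
{power=12, channel=7, freq=17, mode=pulse, band=alpha}: mode is pulse, doesn't match → No.
{power=4, channel=7, freq=21, mode=steady, band=alpha}: mode is steady, doesn't match → No.
{power=1, channel=2, freq=15, mode=burst, band=beta}: mode is burst, meets the rule → Yes.

No, No, No, Yes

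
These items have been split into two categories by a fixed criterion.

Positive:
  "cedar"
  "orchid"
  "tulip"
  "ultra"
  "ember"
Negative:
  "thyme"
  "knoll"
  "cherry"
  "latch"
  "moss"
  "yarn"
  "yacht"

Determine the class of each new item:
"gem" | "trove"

The simplest hypothesis consistent with all the labels is: has ≥ 2 vowels.
"gem": Negative (1 vowel). "trove": Positive (2 vowels).

Negative, Positive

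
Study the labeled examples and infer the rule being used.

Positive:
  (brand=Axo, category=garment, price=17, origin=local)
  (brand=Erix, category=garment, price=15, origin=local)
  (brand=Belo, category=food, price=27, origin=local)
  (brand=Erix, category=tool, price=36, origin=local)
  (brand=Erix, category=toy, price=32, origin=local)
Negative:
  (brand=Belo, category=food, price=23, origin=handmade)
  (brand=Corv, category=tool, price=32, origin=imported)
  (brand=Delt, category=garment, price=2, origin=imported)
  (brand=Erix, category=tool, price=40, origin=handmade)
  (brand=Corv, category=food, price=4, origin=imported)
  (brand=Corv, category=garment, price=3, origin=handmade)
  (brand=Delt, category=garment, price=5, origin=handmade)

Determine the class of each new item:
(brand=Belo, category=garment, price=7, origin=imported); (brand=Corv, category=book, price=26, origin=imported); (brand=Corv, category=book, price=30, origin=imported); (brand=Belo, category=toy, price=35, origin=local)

Every 'Positive' example satisfies: origin is local. None of the 'Negative' examples do.

Negative, Negative, Negative, Positive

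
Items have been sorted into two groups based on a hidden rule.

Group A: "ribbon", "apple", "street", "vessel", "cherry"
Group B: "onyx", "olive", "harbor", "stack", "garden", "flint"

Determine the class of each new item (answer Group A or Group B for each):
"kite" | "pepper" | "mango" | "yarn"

Checking candidate rules against both groups, what survives is: has a double letter.
"kite": no doubled letter — fails this test, so Group B.
"pepper": 'pp' doubled — matches, so Group A.
"mango": no doubled letter — fails this test, so Group B.
"yarn": no doubled letter — fails this test, so Group B.

Group B, Group A, Group B, Group B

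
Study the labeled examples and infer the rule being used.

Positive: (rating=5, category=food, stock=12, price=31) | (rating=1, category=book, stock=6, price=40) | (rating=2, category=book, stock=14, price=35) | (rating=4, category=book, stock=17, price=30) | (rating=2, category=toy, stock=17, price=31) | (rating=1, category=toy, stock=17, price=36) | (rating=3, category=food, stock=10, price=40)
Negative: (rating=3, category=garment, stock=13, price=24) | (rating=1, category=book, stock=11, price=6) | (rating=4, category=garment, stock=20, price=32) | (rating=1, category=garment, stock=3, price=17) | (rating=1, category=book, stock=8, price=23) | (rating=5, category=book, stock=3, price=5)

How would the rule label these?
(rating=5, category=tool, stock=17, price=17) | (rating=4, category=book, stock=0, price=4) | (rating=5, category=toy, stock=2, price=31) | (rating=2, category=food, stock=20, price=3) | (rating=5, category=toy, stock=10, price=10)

Negative, Negative, Positive, Negative, Negative

Rule: stock ≤ 17 AND price ≥ 30. This holds for each 'Positive' example and fails for each 'Negative' one.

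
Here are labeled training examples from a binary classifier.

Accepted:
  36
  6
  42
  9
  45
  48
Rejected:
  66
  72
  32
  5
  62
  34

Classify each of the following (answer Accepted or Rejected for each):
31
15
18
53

Rejected, Accepted, Accepted, Rejected

The classifier is using: multiple of 3 AND at most 48.
31 → 31 = 3·10 + 1, 31 ≤ 48 → Rejected. 15 → 15 = 3·5, 15 ≤ 48 → Accepted. 18 → 18 = 3·6, 18 ≤ 48 → Accepted. 53 → 53 = 3·17 + 2, 53 > 48 → Rejected.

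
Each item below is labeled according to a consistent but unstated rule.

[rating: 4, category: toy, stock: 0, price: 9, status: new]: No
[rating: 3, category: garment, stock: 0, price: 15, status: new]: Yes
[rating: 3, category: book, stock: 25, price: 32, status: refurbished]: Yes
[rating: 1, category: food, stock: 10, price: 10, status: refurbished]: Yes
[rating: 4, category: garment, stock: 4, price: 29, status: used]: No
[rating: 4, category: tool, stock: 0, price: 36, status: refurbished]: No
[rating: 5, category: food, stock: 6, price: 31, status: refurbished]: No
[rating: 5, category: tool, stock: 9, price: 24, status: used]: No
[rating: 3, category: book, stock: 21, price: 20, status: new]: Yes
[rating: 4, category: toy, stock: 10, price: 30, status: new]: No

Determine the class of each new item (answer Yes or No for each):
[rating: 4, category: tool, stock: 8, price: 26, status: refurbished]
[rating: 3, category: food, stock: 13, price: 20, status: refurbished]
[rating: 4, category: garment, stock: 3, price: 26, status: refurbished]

No, Yes, No

The classifier is using: rating ≤ 3.
[rating: 4, category: tool, stock: 8, price: 26, status: refurbished]: rating = 4 — lacks this property, so No. [rating: 3, category: food, stock: 13, price: 20, status: refurbished]: rating = 3 — fits, so Yes. [rating: 4, category: garment, stock: 3, price: 26, status: refurbished]: rating = 4 — lacks this property, so No.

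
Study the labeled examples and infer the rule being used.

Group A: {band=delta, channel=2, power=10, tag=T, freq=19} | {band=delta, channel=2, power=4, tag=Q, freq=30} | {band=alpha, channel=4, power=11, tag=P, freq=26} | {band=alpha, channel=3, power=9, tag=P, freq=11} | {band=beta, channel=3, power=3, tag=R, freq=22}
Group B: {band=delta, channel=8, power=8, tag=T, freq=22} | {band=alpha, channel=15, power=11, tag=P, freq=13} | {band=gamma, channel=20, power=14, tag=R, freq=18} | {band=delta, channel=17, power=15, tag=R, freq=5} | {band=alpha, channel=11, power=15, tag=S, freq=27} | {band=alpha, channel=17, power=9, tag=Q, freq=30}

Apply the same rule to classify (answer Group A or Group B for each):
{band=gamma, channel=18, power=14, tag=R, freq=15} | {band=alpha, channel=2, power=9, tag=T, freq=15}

All 'Group A' examples share one property — channel ≤ 4 — and every 'Group B' example lacks it.

Group B, Group A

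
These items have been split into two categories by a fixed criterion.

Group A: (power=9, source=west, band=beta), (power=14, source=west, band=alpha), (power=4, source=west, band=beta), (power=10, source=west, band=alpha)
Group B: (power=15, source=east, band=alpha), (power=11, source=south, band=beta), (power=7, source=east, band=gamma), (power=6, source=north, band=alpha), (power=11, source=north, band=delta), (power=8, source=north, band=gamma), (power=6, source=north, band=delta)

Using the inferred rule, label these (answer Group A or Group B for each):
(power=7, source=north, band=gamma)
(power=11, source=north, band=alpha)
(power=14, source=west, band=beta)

Comparing the two groups points to one rule — source is west.
(power=7, source=north, band=gamma) → source is north → Group B. (power=11, source=north, band=alpha) → source is north → Group B. (power=14, source=west, band=beta) → source is west → Group A.

Group B, Group B, Group A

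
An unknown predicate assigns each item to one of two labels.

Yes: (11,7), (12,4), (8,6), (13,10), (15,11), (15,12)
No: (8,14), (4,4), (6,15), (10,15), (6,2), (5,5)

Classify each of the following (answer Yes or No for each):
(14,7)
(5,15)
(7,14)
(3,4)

The common property of the 'Yes' items is: first > second AND sum ≥ 10. No 'No' item has it.

Yes, No, No, No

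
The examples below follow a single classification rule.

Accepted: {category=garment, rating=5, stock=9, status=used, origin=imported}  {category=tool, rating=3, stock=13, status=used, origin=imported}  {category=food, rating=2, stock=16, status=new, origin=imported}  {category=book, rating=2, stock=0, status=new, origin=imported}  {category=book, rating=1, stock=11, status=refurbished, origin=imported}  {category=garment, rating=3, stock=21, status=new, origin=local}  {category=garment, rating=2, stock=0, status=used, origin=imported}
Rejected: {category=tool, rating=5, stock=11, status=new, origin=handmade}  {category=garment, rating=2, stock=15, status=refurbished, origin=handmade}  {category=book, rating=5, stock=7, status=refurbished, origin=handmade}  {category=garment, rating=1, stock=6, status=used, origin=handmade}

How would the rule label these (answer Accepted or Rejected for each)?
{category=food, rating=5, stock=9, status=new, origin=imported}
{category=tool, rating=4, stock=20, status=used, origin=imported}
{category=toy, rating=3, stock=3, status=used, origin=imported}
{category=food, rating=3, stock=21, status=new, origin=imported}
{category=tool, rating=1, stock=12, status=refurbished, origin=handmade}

The common property of the 'Accepted' items is: origin is not handmade. No 'Rejected' item has it.
Accepted: {category=food, rating=5, stock=9, status=new, origin=imported}, since origin is imported.
Accepted: {category=tool, rating=4, stock=20, status=used, origin=imported}, since origin is imported.
Accepted: {category=toy, rating=3, stock=3, status=used, origin=imported}, since origin is imported.
Accepted: {category=food, rating=3, stock=21, status=new, origin=imported}, since origin is imported.
Rejected: {category=tool, rating=1, stock=12, status=refurbished, origin=handmade}, since origin is handmade.

Accepted, Accepted, Accepted, Accepted, Rejected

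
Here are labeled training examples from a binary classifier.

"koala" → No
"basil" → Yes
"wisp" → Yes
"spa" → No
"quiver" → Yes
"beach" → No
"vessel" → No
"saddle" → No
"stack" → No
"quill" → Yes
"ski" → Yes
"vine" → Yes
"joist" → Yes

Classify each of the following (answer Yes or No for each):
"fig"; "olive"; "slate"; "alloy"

Yes, Yes, No, No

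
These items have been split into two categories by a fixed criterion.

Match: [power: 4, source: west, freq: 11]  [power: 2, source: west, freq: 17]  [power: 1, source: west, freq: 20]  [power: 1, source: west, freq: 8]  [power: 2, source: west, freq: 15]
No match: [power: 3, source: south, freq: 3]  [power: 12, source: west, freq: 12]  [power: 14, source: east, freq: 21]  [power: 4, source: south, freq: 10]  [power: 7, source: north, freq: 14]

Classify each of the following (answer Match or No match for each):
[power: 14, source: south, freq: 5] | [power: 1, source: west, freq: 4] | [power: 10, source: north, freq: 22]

All 'Match' examples share one property — source is west AND power ≤ 4 — and every 'No match' example lacks it.
[power: 14, source: south, freq: 5]: source is south, power = 14, fails this test → No match. [power: 1, source: west, freq: 4]: source is west, power = 1, matches → Match. [power: 10, source: north, freq: 22]: source is north, power = 10, fails this test → No match.

No match, Match, No match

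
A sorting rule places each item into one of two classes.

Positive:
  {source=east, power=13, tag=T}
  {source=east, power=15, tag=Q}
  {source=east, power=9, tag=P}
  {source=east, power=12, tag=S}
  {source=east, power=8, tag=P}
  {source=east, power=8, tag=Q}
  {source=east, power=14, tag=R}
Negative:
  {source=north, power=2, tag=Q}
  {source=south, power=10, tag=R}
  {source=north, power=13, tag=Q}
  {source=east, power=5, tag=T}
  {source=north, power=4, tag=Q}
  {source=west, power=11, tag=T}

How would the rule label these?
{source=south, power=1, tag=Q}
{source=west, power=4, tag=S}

Negative, Negative

All 'Positive' examples share one property — source is east AND power ≥ 8 — and every 'Negative' example lacks it.
{source=south, power=1, tag=Q} — source is south, power = 1, hence Negative.
{source=west, power=4, tag=S} — source is west, power = 4, hence Negative.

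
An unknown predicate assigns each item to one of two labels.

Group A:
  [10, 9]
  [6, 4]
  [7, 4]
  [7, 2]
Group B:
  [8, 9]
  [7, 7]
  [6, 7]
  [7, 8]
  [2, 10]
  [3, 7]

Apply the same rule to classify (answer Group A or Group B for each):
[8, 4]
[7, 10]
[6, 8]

Group A, Group B, Group B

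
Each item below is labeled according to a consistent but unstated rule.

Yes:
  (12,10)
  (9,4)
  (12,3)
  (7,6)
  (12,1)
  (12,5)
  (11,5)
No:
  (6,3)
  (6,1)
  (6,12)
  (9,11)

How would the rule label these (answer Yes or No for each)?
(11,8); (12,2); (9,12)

Yes, Yes, No

A rule that fits every label: first > second AND sum ≥ 13 — true of each 'Yes' example, false of each 'No' one.
(11,8) — 11 > 8, 11+8 = 19, hence Yes.
(12,2) — 12 > 2, 12+2 = 14, hence Yes.
(9,12) — 9 < 12, 9+12 = 21, hence No.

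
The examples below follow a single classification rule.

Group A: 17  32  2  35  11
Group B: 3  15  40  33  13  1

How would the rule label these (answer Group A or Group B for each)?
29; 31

The rule appears to be: ≡ 2 (mod 3).
29: 29 mod 3 = 2 — checks out, so Group A. 31: 31 mod 3 = 1 — does not satisfy this, so Group B.

Group A, Group B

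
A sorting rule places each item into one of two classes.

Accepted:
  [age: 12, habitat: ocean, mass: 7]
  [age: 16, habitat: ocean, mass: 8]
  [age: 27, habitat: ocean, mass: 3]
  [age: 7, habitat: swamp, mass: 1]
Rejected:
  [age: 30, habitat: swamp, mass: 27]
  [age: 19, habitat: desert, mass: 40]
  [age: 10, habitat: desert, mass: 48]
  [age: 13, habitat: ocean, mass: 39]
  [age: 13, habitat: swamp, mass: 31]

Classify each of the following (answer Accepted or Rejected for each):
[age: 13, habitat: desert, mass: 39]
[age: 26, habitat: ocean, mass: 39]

Rejected, Rejected

All 'Accepted' examples share one property — mass ≤ 8 — and every 'Rejected' example lacks it.
Rejected: [age: 13, habitat: desert, mass: 39], since mass = 39. Rejected: [age: 26, habitat: ocean, mass: 39], since mass = 39.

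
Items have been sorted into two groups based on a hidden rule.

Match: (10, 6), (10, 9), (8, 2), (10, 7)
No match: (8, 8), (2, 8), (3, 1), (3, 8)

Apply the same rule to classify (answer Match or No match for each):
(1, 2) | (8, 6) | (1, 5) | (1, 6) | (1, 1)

A rule that fits every label: first > second AND first is even — true of each 'Match' example, false of each 'No match' one.
(1, 2) → 1 < 2, first 1 → No match. (8, 6) → 8 > 6, first 8 → Match. (1, 5) → 1 < 5, first 1 → No match. (1, 6) → 1 < 6, first 1 → No match. (1, 1) → 1 = 1, first 1 → No match.

No match, Match, No match, No match, No match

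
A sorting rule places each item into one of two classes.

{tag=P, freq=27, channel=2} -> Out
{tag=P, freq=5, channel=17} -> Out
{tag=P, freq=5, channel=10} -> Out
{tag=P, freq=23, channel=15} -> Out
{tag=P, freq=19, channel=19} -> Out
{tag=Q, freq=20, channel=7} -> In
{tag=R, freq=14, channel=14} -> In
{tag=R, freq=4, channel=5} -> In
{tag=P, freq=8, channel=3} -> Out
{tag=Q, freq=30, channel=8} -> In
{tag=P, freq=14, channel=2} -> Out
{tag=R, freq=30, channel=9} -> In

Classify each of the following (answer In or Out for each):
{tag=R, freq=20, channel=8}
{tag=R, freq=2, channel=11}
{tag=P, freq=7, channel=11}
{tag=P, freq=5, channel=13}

The common property of the 'In' items is: tag is not P. No 'Out' item has it.
{tag=R, freq=20, channel=8}: tag is R — has this property, so In. {tag=R, freq=2, channel=11}: tag is R — has this property, so In. {tag=P, freq=7, channel=11}: tag is P — doesn't qualify, so Out. {tag=P, freq=5, channel=13}: tag is P — doesn't qualify, so Out.

In, In, Out, Out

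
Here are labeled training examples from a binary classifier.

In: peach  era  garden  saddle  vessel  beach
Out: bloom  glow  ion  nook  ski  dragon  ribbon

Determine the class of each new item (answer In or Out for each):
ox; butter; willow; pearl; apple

Out, In, Out, In, In

Rule: contains 'e'. This holds for each 'In' example and fails for each 'Out' one.
ox: no 'e', doesn't match → Out. butter: has 'e', checks out → In. willow: no 'e', doesn't match → Out. pearl: has 'e', checks out → In. apple: has 'e', checks out → In.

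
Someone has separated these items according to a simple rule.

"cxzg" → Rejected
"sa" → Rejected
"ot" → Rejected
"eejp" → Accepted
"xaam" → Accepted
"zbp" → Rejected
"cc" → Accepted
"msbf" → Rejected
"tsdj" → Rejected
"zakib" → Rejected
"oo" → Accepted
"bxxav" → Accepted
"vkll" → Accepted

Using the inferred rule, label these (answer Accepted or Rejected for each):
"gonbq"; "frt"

Rejected, Rejected

A rule that fits every label: has a double letter — true of each 'Accepted' example, false of each 'Rejected' one.
Rejected: "gonbq", since no doubled letter.
Rejected: "frt", since no doubled letter.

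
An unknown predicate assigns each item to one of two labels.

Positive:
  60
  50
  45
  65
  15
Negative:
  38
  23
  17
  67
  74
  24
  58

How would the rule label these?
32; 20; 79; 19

Every 'Positive' example satisfies: multiple of 5. None of the 'Negative' examples do.
32 — 32 = 5·6 + 2, hence Negative. 20 — 20 = 5·4, hence Positive. 79 — 79 = 5·15 + 4, hence Negative. 19 — 19 = 5·3 + 4, hence Negative.

Negative, Positive, Negative, Negative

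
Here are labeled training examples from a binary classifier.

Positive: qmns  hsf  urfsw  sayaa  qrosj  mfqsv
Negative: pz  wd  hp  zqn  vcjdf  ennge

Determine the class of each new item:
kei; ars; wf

Negative, Positive, Negative

All 'Positive' examples share one property — contains 's' — and every 'Negative' example lacks it.
kei: no 's', doesn't qualify → Negative. ars: has 's', meets the rule → Positive. wf: no 's', doesn't qualify → Negative.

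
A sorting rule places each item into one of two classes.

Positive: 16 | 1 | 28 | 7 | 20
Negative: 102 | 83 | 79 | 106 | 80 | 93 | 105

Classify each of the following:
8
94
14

Rule: at most 28. This holds for each 'Positive' example and fails for each 'Negative' one.

Positive, Negative, Positive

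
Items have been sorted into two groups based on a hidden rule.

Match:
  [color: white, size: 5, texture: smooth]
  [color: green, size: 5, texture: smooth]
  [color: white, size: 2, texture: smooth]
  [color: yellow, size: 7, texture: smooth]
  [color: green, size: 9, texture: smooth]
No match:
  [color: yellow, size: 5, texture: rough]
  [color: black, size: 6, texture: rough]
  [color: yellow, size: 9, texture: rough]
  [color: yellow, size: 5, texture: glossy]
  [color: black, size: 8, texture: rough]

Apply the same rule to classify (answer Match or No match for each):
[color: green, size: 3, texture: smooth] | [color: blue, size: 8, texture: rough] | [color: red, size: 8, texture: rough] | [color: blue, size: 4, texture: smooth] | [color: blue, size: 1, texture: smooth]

'Match' ⟺ texture is smooth.

Match, No match, No match, Match, Match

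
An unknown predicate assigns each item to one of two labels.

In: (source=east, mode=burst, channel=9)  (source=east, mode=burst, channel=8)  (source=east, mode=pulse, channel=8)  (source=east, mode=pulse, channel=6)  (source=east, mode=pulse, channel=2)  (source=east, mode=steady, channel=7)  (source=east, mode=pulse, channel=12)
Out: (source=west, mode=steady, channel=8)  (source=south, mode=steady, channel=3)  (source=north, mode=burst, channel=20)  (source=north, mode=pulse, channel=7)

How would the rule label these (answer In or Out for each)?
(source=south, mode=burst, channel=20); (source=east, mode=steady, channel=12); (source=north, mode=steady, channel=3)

Out, In, Out

One predicate separates the groups cleanly: source is east.
(source=south, mode=burst, channel=20) — source is south, hence Out. (source=east, mode=steady, channel=12) — source is east, hence In. (source=north, mode=steady, channel=3) — source is north, hence Out.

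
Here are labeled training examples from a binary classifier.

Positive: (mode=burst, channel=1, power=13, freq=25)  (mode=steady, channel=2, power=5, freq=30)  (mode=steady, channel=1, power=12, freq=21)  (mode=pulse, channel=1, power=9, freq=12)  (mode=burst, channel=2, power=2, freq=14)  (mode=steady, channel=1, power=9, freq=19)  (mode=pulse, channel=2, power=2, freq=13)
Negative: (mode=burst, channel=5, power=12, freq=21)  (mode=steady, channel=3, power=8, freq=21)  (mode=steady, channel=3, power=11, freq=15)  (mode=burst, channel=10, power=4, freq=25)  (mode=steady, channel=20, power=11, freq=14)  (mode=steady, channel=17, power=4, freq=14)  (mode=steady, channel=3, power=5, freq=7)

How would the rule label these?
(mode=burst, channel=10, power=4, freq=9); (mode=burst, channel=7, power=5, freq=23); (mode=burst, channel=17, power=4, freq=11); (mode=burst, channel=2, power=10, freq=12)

Every 'Positive' example satisfies: channel ≤ 2. None of the 'Negative' examples do.
(mode=burst, channel=10, power=4, freq=9) — channel = 10, hence Negative.
(mode=burst, channel=7, power=5, freq=23) — channel = 7, hence Negative.
(mode=burst, channel=17, power=4, freq=11) — channel = 17, hence Negative.
(mode=burst, channel=2, power=10, freq=12) — channel = 2, hence Positive.

Negative, Negative, Negative, Positive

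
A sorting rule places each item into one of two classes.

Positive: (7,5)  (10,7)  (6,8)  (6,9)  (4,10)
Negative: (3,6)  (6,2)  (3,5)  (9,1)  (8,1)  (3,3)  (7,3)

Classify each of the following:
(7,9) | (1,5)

The classifier is using: sum ≥ 12.

Positive, Negative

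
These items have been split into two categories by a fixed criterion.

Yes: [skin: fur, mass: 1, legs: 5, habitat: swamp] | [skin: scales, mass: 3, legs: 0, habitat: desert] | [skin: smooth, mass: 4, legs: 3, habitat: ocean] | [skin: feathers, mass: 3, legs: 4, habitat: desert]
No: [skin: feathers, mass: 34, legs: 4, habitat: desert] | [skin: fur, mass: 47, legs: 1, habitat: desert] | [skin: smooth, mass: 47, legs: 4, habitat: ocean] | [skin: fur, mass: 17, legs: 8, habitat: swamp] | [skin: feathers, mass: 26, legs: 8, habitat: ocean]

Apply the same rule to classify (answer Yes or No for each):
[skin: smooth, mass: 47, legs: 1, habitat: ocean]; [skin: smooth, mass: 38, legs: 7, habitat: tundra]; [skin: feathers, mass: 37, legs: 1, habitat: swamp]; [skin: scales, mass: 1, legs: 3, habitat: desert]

'Yes' ⟺ mass ≤ 4.
[skin: smooth, mass: 47, legs: 1, habitat: ocean]: mass = 47, does not fit → No. [skin: smooth, mass: 38, legs: 7, habitat: tundra]: mass = 38, does not fit → No. [skin: feathers, mass: 37, legs: 1, habitat: swamp]: mass = 37, does not fit → No. [skin: scales, mass: 1, legs: 3, habitat: desert]: mass = 1, fits → Yes.

No, No, No, Yes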